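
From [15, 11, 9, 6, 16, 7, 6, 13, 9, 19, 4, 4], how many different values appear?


List all unique values:
Distinct values: [4, 6, 7, 9, 11, 13, 15, 16, 19]
Count = 9
Final answer: 9


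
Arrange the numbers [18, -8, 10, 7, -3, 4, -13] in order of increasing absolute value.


Compute absolute values:
  |18| = 18
  |-8| = 8
  |10| = 10
  |7| = 7
  |-3| = 3
  |4| = 4
  |-13| = 13
Absolute values in increasing order: 3 < 4 < 7 < 8 < 10 < 13 < 18
Listing the original numbers in that order gives the answer.
Final answer: [-3, 4, 7, -8, 10, -13, 18]


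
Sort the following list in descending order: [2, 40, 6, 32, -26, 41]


Original list: [2, 40, 6, 32, -26, 41]
Repeatedly take the largest remaining element:
  Remaining [2, 40, 6, 32, -26, 41] -> largest is 41
  Remaining [2, 40, 6, 32, -26] -> largest is 40
  Remaining [2, 6, 32, -26] -> largest is 32
  Remaining [2, 6, -26] -> largest is 6
  Remaining [2, -26] -> largest is 2
  Remaining [-26] -> largest is -26
Collecting the picks in order gives the descending list.
Final answer: [41, 40, 32, 6, 2, -26]


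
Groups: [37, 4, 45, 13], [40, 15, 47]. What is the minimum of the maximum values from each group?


Find max of each group:
  Group 1: [37, 4, 45, 13] -> max = 45
  Group 2: [40, 15, 47] -> max = 47
Maxes: [45, 47]
Minimum of maxes = 45
Final answer: 45


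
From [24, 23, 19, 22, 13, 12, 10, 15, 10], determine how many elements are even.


Check each element:
  24 is even
  23 is odd
  19 is odd
  22 is even
  13 is odd
  12 is even
  10 is even
  15 is odd
  10 is even
Evens: [24, 22, 12, 10, 10]
Count of evens = 5
Final answer: 5


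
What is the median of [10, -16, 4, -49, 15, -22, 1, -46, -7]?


First, sort the list: [-49, -46, -22, -16, -7, 1, 4, 10, 15]
The list has 9 elements (odd count).
The middle index is 4 (0-based), and the element there is -7.
Final answer: -7


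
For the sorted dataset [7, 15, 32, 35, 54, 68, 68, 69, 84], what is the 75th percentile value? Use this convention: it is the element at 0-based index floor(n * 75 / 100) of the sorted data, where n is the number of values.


The dataset has n = 9 elements.
Index = floor(9 * 75 / 100) = floor(675 / 100) = floor(6.75) = 6
Counting from index 0 in the sorted data, the element at index 6 is 68.
Final answer: 68


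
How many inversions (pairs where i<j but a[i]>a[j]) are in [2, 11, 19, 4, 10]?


For each element, count the later elements that are smaller than it:
  2 (index 0): smaller elements after it = [] -> 0
  11 (index 1): smaller elements after it = [4, 10] -> 2
  19 (index 2): smaller elements after it = [4, 10] -> 2
  4 (index 3): smaller elements after it = [] -> 0
Total inversions = 0 + 2 + 2 + 0 = 4
Final answer: 4


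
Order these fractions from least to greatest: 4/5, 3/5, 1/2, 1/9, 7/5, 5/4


Convert to decimal for comparison:
  4/5 = 0.8
  3/5 = 0.6
  1/2 = 0.5
  1/9 = 0.1111
  7/5 = 1.4
  5/4 = 1.25
Decimals in increasing order: 0.1111 < 0.5 < 0.6 < 0.8 < 1.25 < 1.4
Writing each back as its fraction gives the sorted order.
Final answer: 1/9, 1/2, 3/5, 4/5, 5/4, 7/5


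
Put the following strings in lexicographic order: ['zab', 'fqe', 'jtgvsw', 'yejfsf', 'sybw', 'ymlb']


Compare strings character by character (the first differing letter decides):
  'fqe' < 'jtgvsw' since 'f' < 'j' at position 1
  'jtgvsw' < 'sybw' since 'j' < 's' at position 1
  'sybw' < 'yejfsf' since 's' < 'y' at position 1
  'yejfsf' < 'ymlb' since 'e' < 'm' at position 2
  'ymlb' < 'zab' since 'y' < 'z' at position 1
Chaining these comparisons gives the alphabetical order.
Final answer: ['fqe', 'jtgvsw', 'sybw', 'yejfsf', 'ymlb', 'zab']


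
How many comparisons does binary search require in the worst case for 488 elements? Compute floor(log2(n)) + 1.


Binary search halves the search space each step.
Maximum comparisons = floor(log2(488)) + 1
log2(488) = 8.9307
floor(log2(488)) = 8, so 8 + 1 = 9
Final answer: 9


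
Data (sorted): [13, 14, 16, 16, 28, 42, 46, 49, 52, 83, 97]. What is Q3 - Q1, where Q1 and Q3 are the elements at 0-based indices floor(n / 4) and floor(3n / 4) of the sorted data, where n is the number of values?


The data has n = 11 elements.
Q1 index = floor(11 / 4) = floor(2.75) = 2; Q3 index = floor(3 * 11 / 4) = floor(8.25) = 8
Q1 = element at index 2 = 16
Q3 = element at index 8 = 52
IQR = 52 - 16 = 36
Final answer: 36


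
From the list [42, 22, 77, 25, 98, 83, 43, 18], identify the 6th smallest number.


Sort ascending: [18, 22, 25, 42, 43, 77, 83, 98]
The 6th element (1-indexed) is at index 5.
Value = 77
Final answer: 77


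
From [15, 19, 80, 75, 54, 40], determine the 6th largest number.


Sort descending: [80, 75, 54, 40, 19, 15]
The 6th element (1-indexed) is at index 5.
Value = 15
Final answer: 15


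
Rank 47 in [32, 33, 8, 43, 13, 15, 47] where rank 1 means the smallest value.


Sort ascending: [8, 13, 15, 32, 33, 43, 47]
Find 47 in the sorted list.
47 is at position 7 (1-indexed).
Final answer: 7


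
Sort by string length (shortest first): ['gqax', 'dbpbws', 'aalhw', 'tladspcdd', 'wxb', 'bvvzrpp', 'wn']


Compute lengths:
  'gqax' has length 4
  'dbpbws' has length 6
  'aalhw' has length 5
  'tladspcdd' has length 9
  'wxb' has length 3
  'bvvzrpp' has length 7
  'wn' has length 2
Lengths in increasing order: 2 < 3 < 4 < 5 < 6 < 7 < 9
Listing the words in that order gives the answer.
Final answer: ['wn', 'wxb', 'gqax', 'aalhw', 'dbpbws', 'bvvzrpp', 'tladspcdd']


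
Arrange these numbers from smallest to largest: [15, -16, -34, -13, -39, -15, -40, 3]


Original list: [15, -16, -34, -13, -39, -15, -40, 3]
Repeatedly take the smallest remaining element:
  Remaining [15, -16, -34, -13, -39, -15, -40, 3] -> smallest is -40
  Remaining [15, -16, -34, -13, -39, -15, 3] -> smallest is -39
  Remaining [15, -16, -34, -13, -15, 3] -> smallest is -34
  Remaining [15, -16, -13, -15, 3] -> smallest is -16
  Remaining [15, -13, -15, 3] -> smallest is -15
  Remaining [15, -13, 3] -> smallest is -13
  Remaining [15, 3] -> smallest is 3
  Remaining [15] -> smallest is 15
Collecting the picks in order gives the sorted list.
Final answer: [-40, -39, -34, -16, -15, -13, 3, 15]


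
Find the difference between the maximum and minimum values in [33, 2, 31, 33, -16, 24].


Maximum value: 33
Minimum value: -16
Range = 33 - (-16) = 49
Final answer: 49


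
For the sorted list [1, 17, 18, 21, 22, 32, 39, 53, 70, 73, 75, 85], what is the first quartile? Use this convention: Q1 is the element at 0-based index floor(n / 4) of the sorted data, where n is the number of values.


The list has n = 12 elements.
Q1 index = floor(12 / 4) = floor(3) = 3
Counting from index 0 in the sorted data, the element at index 3 is 21.
Final answer: 21


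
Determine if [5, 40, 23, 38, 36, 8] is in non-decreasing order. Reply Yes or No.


Check consecutive pairs:
  5 <= 40? True
  40 <= 23? False
  23 <= 38? True
  38 <= 36? False
  36 <= 8? False
3 consecutive pair(s) are out of order, so the list is not sorted.
Final answer: No


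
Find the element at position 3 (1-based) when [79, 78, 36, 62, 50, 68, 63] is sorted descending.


Sort descending: [79, 78, 68, 63, 62, 50, 36]
The 3rd element (1-indexed) is at index 2.
Value = 68
Final answer: 68


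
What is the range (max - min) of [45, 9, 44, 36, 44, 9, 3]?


Maximum value: 45
Minimum value: 3
Range = 45 - 3 = 42
Final answer: 42


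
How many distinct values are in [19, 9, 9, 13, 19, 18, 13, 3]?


List all unique values:
Distinct values: [3, 9, 13, 18, 19]
Count = 5
Final answer: 5


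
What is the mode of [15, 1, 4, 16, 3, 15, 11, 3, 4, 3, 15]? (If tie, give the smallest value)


Count the frequency of each value:
  1 appears 1 time(s)
  3 appears 3 time(s)
  4 appears 2 time(s)
  11 appears 1 time(s)
  15 appears 3 time(s)
  16 appears 1 time(s)
Maximum frequency is 3.
Values reaching that frequency: [3, 15]; the smallest is 3.
Final answer: 3


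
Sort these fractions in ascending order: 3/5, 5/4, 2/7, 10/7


Convert to decimal for comparison:
  3/5 = 0.6
  5/4 = 1.25
  2/7 = 0.2857
  10/7 = 1.4286
Decimals in increasing order: 0.2857 < 0.6 < 1.25 < 1.4286
Writing each back as its fraction gives the sorted order.
Final answer: 2/7, 3/5, 5/4, 10/7


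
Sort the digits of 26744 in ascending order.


The number 26744 has digits: 2, 6, 7, 4, 4
Sorted: 2, 4, 4, 6, 7
Joining the sorted digits gives the result.
Final answer: 24467


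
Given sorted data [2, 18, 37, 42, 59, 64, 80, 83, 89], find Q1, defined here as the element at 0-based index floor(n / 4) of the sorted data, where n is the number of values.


The list has n = 9 elements.
Q1 index = floor(9 / 4) = floor(2.25) = 2
Counting from index 0 in the sorted data, the element at index 2 is 37.
Final answer: 37


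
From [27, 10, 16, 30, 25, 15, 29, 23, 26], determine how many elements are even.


Check each element:
  27 is odd
  10 is even
  16 is even
  30 is even
  25 is odd
  15 is odd
  29 is odd
  23 is odd
  26 is even
Evens: [10, 16, 30, 26]
Count of evens = 4
Final answer: 4


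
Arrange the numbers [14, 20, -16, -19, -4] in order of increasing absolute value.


Compute absolute values:
  |14| = 14
  |20| = 20
  |-16| = 16
  |-19| = 19
  |-4| = 4
Absolute values in increasing order: 4 < 14 < 16 < 19 < 20
Listing the original numbers in that order gives the answer.
Final answer: [-4, 14, -16, -19, 20]


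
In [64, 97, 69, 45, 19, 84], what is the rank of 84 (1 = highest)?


Sort descending: [97, 84, 69, 64, 45, 19]
Find 84 in the sorted list.
84 is at position 2.
Final answer: 2


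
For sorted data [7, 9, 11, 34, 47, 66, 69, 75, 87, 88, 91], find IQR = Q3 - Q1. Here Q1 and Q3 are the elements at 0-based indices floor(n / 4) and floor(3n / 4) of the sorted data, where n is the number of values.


The data has n = 11 elements.
Q1 index = floor(11 / 4) = floor(2.75) = 2; Q3 index = floor(3 * 11 / 4) = floor(8.25) = 8
Q1 = element at index 2 = 11
Q3 = element at index 8 = 87
IQR = 87 - 11 = 76
Final answer: 76


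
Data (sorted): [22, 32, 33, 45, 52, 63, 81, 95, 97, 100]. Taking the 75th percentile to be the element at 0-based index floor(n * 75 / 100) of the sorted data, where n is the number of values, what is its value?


The dataset has n = 10 elements.
Index = floor(10 * 75 / 100) = floor(750 / 100) = floor(7.5) = 7
Counting from index 0 in the sorted data, the element at index 7 is 95.
Final answer: 95


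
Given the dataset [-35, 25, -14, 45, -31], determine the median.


First, sort the list: [-35, -31, -14, 25, 45]
The list has 5 elements (odd count).
The middle index is 2 (0-based), and the element there is -14.
Final answer: -14


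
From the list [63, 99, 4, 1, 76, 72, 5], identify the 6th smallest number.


Sort ascending: [1, 4, 5, 63, 72, 76, 99]
The 6th element (1-indexed) is at index 5.
Value = 76
Final answer: 76


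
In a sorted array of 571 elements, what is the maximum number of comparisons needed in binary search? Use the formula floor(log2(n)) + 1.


Binary search halves the search space each step.
Maximum comparisons = floor(log2(571)) + 1
log2(571) = 9.1573
floor(log2(571)) = 9, so 9 + 1 = 10
Final answer: 10


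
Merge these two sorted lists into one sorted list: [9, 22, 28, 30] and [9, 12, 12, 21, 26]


List A: [9, 22, 28, 30]
List B: [9, 12, 12, 21, 26]
Repeatedly compare the front elements and take the smaller:
  9 vs 9 -> take 9
  22 vs 9 -> take 9
  22 vs 12 -> take 12
  22 vs 12 -> take 12
  22 vs 21 -> take 21
  22 vs 26 -> take 22
  28 vs 26 -> take 26
  B is exhausted; append the rest of A: [28, 30]
Final answer: [9, 9, 12, 12, 21, 22, 26, 28, 30]


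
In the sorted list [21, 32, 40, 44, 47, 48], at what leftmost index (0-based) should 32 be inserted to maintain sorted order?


List is sorted: [21, 32, 40, 44, 47, 48]
We need the leftmost position where 32 can be inserted, i.e. the first index whose element is >= 32 (or the end of the list if none is).
Binary search with low=0, high=6 (0-based indices):
  low=0, high=6, mid=3: a[3]=44 >= 32, so high = 3
  low=0, high=3, mid=1: a[1]=32 >= 32, so high = 1
  low=0, high=1, mid=0: a[0]=21 < 32, so low = 1
Now low = high = 1, so the insertion index is 1.
Final answer: 1


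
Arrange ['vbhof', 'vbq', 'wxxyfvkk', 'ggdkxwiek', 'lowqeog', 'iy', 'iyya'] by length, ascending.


Compute lengths:
  'vbhof' has length 5
  'vbq' has length 3
  'wxxyfvkk' has length 8
  'ggdkxwiek' has length 9
  'lowqeog' has length 7
  'iy' has length 2
  'iyya' has length 4
Lengths in increasing order: 2 < 3 < 4 < 5 < 7 < 8 < 9
Listing the words in that order gives the answer.
Final answer: ['iy', 'vbq', 'iyya', 'vbhof', 'lowqeog', 'wxxyfvkk', 'ggdkxwiek']


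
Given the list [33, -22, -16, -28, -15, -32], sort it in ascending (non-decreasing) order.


Original list: [33, -22, -16, -28, -15, -32]
Repeatedly take the smallest remaining element:
  Remaining [33, -22, -16, -28, -15, -32] -> smallest is -32
  Remaining [33, -22, -16, -28, -15] -> smallest is -28
  Remaining [33, -22, -16, -15] -> smallest is -22
  Remaining [33, -16, -15] -> smallest is -16
  Remaining [33, -15] -> smallest is -15
  Remaining [33] -> smallest is 33
Collecting the picks in order gives the sorted list.
Final answer: [-32, -28, -22, -16, -15, 33]


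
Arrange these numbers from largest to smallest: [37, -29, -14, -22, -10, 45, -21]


Original list: [37, -29, -14, -22, -10, 45, -21]
Repeatedly take the largest remaining element:
  Remaining [37, -29, -14, -22, -10, 45, -21] -> largest is 45
  Remaining [37, -29, -14, -22, -10, -21] -> largest is 37
  Remaining [-29, -14, -22, -10, -21] -> largest is -10
  Remaining [-29, -14, -22, -21] -> largest is -14
  Remaining [-29, -22, -21] -> largest is -21
  Remaining [-29, -22] -> largest is -22
  Remaining [-29] -> largest is -29
Collecting the picks in order gives the descending list.
Final answer: [45, 37, -10, -14, -21, -22, -29]


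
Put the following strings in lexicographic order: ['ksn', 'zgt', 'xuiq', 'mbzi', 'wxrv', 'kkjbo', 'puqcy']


Compare strings character by character (the first differing letter decides):
  'kkjbo' < 'ksn' since 'k' < 's' at position 2
  'ksn' < 'mbzi' since 'k' < 'm' at position 1
  'mbzi' < 'puqcy' since 'm' < 'p' at position 1
  'puqcy' < 'wxrv' since 'p' < 'w' at position 1
  'wxrv' < 'xuiq' since 'w' < 'x' at position 1
  'xuiq' < 'zgt' since 'x' < 'z' at position 1
Chaining these comparisons gives the alphabetical order.
Final answer: ['kkjbo', 'ksn', 'mbzi', 'puqcy', 'wxrv', 'xuiq', 'zgt']


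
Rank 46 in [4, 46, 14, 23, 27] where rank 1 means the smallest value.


Sort ascending: [4, 14, 23, 27, 46]
Find 46 in the sorted list.
46 is at position 5 (1-indexed).
Final answer: 5


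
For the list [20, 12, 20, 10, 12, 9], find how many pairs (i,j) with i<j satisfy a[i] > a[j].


For each element, count the later elements that are smaller than it:
  20 (index 0): smaller elements after it = [12, 10, 12, 9] -> 4
  12 (index 1): smaller elements after it = [10, 9] -> 2
  20 (index 2): smaller elements after it = [10, 12, 9] -> 3
  10 (index 3): smaller elements after it = [9] -> 1
  12 (index 4): smaller elements after it = [9] -> 1
Total inversions = 4 + 2 + 3 + 1 + 1 = 11
Final answer: 11


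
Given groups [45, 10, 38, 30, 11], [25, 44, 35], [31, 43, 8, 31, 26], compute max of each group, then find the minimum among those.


Find max of each group:
  Group 1: [45, 10, 38, 30, 11] -> max = 45
  Group 2: [25, 44, 35] -> max = 44
  Group 3: [31, 43, 8, 31, 26] -> max = 43
Maxes: [45, 44, 43]
Minimum of maxes = 43
Final answer: 43


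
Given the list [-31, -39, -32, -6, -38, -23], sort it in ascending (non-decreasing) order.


Original list: [-31, -39, -32, -6, -38, -23]
Repeatedly take the smallest remaining element:
  Remaining [-31, -39, -32, -6, -38, -23] -> smallest is -39
  Remaining [-31, -32, -6, -38, -23] -> smallest is -38
  Remaining [-31, -32, -6, -23] -> smallest is -32
  Remaining [-31, -6, -23] -> smallest is -31
  Remaining [-6, -23] -> smallest is -23
  Remaining [-6] -> smallest is -6
Collecting the picks in order gives the sorted list.
Final answer: [-39, -38, -32, -31, -23, -6]


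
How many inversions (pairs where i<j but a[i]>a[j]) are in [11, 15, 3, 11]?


For each element, count the later elements that are smaller than it:
  11 (index 0): smaller elements after it = [3] -> 1
  15 (index 1): smaller elements after it = [3, 11] -> 2
  3 (index 2): smaller elements after it = [] -> 0
Total inversions = 1 + 2 + 0 = 3
Final answer: 3


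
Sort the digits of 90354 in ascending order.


The number 90354 has digits: 9, 0, 3, 5, 4
Sorted: 0, 3, 4, 5, 9
Joining the sorted digits gives the result.
Final answer: 03459


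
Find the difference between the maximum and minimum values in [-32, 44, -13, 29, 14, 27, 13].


Maximum value: 44
Minimum value: -32
Range = 44 - (-32) = 76
Final answer: 76


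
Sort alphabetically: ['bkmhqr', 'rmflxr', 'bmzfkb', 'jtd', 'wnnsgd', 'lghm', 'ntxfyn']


Compare strings character by character (the first differing letter decides):
  'bkmhqr' < 'bmzfkb' since 'k' < 'm' at position 2
  'bmzfkb' < 'jtd' since 'b' < 'j' at position 1
  'jtd' < 'lghm' since 'j' < 'l' at position 1
  'lghm' < 'ntxfyn' since 'l' < 'n' at position 1
  'ntxfyn' < 'rmflxr' since 'n' < 'r' at position 1
  'rmflxr' < 'wnnsgd' since 'r' < 'w' at position 1
Chaining these comparisons gives the alphabetical order.
Final answer: ['bkmhqr', 'bmzfkb', 'jtd', 'lghm', 'ntxfyn', 'rmflxr', 'wnnsgd']


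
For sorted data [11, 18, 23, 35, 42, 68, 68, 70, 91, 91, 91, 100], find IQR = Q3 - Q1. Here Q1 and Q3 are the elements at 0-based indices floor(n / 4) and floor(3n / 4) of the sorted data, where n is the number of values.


The data has n = 12 elements.
Q1 index = floor(12 / 4) = floor(3) = 3; Q3 index = floor(3 * 12 / 4) = floor(9) = 9
Q1 = element at index 3 = 35
Q3 = element at index 9 = 91
IQR = 91 - 35 = 56
Final answer: 56


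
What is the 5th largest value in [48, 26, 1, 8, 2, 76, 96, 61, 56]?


Sort descending: [96, 76, 61, 56, 48, 26, 8, 2, 1]
The 5th element (1-indexed) is at index 4.
Value = 48
Final answer: 48


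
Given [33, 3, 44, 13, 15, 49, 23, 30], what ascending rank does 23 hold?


Sort ascending: [3, 13, 15, 23, 30, 33, 44, 49]
Find 23 in the sorted list.
23 is at position 4 (1-indexed).
Final answer: 4


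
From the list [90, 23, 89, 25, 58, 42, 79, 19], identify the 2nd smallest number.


Sort ascending: [19, 23, 25, 42, 58, 79, 89, 90]
The 2nd element (1-indexed) is at index 1.
Value = 23
Final answer: 23


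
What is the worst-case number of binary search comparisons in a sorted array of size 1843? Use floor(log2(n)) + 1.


Binary search halves the search space each step.
Maximum comparisons = floor(log2(1843)) + 1
log2(1843) = 10.8478
floor(log2(1843)) = 10, so 10 + 1 = 11
Final answer: 11


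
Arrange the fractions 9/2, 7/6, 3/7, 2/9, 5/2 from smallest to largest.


Convert to decimal for comparison:
  9/2 = 4.5
  7/6 = 1.1667
  3/7 = 0.4286
  2/9 = 0.2222
  5/2 = 2.5
Decimals in increasing order: 0.2222 < 0.4286 < 1.1667 < 2.5 < 4.5
Writing each back as its fraction gives the sorted order.
Final answer: 2/9, 3/7, 7/6, 5/2, 9/2


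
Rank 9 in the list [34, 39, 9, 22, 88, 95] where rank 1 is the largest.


Sort descending: [95, 88, 39, 34, 22, 9]
Find 9 in the sorted list.
9 is at position 6.
Final answer: 6


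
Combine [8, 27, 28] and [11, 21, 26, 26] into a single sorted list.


List A: [8, 27, 28]
List B: [11, 21, 26, 26]
Repeatedly compare the front elements and take the smaller:
  8 vs 11 -> take 8
  27 vs 11 -> take 11
  27 vs 21 -> take 21
  27 vs 26 -> take 26
  27 vs 26 -> take 26
  B is exhausted; append the rest of A: [27, 28]
Final answer: [8, 11, 21, 26, 26, 27, 28]


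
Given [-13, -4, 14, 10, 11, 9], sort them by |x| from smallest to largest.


Compute absolute values:
  |-13| = 13
  |-4| = 4
  |14| = 14
  |10| = 10
  |11| = 11
  |9| = 9
Absolute values in increasing order: 4 < 9 < 10 < 11 < 13 < 14
Listing the original numbers in that order gives the answer.
Final answer: [-4, 9, 10, 11, -13, 14]


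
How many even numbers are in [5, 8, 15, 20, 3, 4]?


Check each element:
  5 is odd
  8 is even
  15 is odd
  20 is even
  3 is odd
  4 is even
Evens: [8, 20, 4]
Count of evens = 3
Final answer: 3


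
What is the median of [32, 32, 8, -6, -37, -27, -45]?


First, sort the list: [-45, -37, -27, -6, 8, 32, 32]
The list has 7 elements (odd count).
The middle index is 3 (0-based), and the element there is -6.
Final answer: -6


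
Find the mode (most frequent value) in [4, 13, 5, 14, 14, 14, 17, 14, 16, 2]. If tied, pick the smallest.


Count the frequency of each value:
  2 appears 1 time(s)
  4 appears 1 time(s)
  5 appears 1 time(s)
  13 appears 1 time(s)
  14 appears 4 time(s)
  16 appears 1 time(s)
  17 appears 1 time(s)
Maximum frequency is 4.
Only 14 reaches that frequency, so it is the mode.
Final answer: 14


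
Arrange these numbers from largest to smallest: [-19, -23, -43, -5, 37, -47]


Original list: [-19, -23, -43, -5, 37, -47]
Repeatedly take the largest remaining element:
  Remaining [-19, -23, -43, -5, 37, -47] -> largest is 37
  Remaining [-19, -23, -43, -5, -47] -> largest is -5
  Remaining [-19, -23, -43, -47] -> largest is -19
  Remaining [-23, -43, -47] -> largest is -23
  Remaining [-43, -47] -> largest is -43
  Remaining [-47] -> largest is -47
Collecting the picks in order gives the descending list.
Final answer: [37, -5, -19, -23, -43, -47]


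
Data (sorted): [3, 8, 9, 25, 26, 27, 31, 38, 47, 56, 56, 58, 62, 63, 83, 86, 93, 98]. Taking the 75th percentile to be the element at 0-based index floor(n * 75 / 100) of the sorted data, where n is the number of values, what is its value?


The dataset has n = 18 elements.
Index = floor(18 * 75 / 100) = floor(1350 / 100) = floor(13.5) = 13
Counting from index 0 in the sorted data, the element at index 13 is 63.
Final answer: 63


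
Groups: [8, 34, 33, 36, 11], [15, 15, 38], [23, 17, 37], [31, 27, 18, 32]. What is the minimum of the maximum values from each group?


Find max of each group:
  Group 1: [8, 34, 33, 36, 11] -> max = 36
  Group 2: [15, 15, 38] -> max = 38
  Group 3: [23, 17, 37] -> max = 37
  Group 4: [31, 27, 18, 32] -> max = 32
Maxes: [36, 38, 37, 32]
Minimum of maxes = 32
Final answer: 32


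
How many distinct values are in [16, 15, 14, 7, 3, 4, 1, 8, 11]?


List all unique values:
Distinct values: [1, 3, 4, 7, 8, 11, 14, 15, 16]
Count = 9
Final answer: 9


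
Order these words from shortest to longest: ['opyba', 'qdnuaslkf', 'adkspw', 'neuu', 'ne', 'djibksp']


Compute lengths:
  'opyba' has length 5
  'qdnuaslkf' has length 9
  'adkspw' has length 6
  'neuu' has length 4
  'ne' has length 2
  'djibksp' has length 7
Lengths in increasing order: 2 < 4 < 5 < 6 < 7 < 9
Listing the words in that order gives the answer.
Final answer: ['ne', 'neuu', 'opyba', 'adkspw', 'djibksp', 'qdnuaslkf']


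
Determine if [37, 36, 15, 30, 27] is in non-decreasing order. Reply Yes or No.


Check consecutive pairs:
  37 <= 36? False
  36 <= 15? False
  15 <= 30? True
  30 <= 27? False
3 consecutive pair(s) are out of order, so the list is not sorted.
Final answer: No


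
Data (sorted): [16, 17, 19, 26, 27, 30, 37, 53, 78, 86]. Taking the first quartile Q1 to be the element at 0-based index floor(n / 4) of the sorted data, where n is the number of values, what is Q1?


The list has n = 10 elements.
Q1 index = floor(10 / 4) = floor(2.5) = 2
Counting from index 0 in the sorted data, the element at index 2 is 19.
Final answer: 19


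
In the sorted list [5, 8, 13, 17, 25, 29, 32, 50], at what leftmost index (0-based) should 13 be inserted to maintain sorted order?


List is sorted: [5, 8, 13, 17, 25, 29, 32, 50]
We need the leftmost position where 13 can be inserted, i.e. the first index whose element is >= 13 (or the end of the list if none is).
Binary search with low=0, high=8 (0-based indices):
  low=0, high=8, mid=4: a[4]=25 >= 13, so high = 4
  low=0, high=4, mid=2: a[2]=13 >= 13, so high = 2
  low=0, high=2, mid=1: a[1]=8 < 13, so low = 2
Now low = high = 2, so the insertion index is 2.
Final answer: 2


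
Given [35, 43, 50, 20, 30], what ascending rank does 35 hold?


Sort ascending: [20, 30, 35, 43, 50]
Find 35 in the sorted list.
35 is at position 3 (1-indexed).
Final answer: 3


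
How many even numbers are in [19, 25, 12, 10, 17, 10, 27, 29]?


Check each element:
  19 is odd
  25 is odd
  12 is even
  10 is even
  17 is odd
  10 is even
  27 is odd
  29 is odd
Evens: [12, 10, 10]
Count of evens = 3
Final answer: 3


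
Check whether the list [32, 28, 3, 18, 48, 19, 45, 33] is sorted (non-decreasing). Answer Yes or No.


Check consecutive pairs:
  32 <= 28? False
  28 <= 3? False
  3 <= 18? True
  18 <= 48? True
  48 <= 19? False
  19 <= 45? True
  45 <= 33? False
4 consecutive pair(s) are out of order, so the list is not sorted.
Final answer: No


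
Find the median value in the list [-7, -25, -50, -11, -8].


First, sort the list: [-50, -25, -11, -8, -7]
The list has 5 elements (odd count).
The middle index is 2 (0-based), and the element there is -11.
Final answer: -11


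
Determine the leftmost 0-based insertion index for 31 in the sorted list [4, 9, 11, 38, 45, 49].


List is sorted: [4, 9, 11, 38, 45, 49]
We need the leftmost position where 31 can be inserted, i.e. the first index whose element is >= 31 (or the end of the list if none is).
Binary search with low=0, high=6 (0-based indices):
  low=0, high=6, mid=3: a[3]=38 >= 31, so high = 3
  low=0, high=3, mid=1: a[1]=9 < 31, so low = 2
  low=2, high=3, mid=2: a[2]=11 < 31, so low = 3
Now low = high = 3, so the insertion index is 3.
Final answer: 3


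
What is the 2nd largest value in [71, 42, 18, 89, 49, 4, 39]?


Sort descending: [89, 71, 49, 42, 39, 18, 4]
The 2nd element (1-indexed) is at index 1.
Value = 71
Final answer: 71


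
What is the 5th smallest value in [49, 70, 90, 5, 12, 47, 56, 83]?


Sort ascending: [5, 12, 47, 49, 56, 70, 83, 90]
The 5th element (1-indexed) is at index 4.
Value = 56
Final answer: 56


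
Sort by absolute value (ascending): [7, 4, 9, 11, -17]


Compute absolute values:
  |7| = 7
  |4| = 4
  |9| = 9
  |11| = 11
  |-17| = 17
Absolute values in increasing order: 4 < 7 < 9 < 11 < 17
Listing the original numbers in that order gives the answer.
Final answer: [4, 7, 9, 11, -17]


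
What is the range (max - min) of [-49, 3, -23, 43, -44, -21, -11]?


Maximum value: 43
Minimum value: -49
Range = 43 - (-49) = 92
Final answer: 92


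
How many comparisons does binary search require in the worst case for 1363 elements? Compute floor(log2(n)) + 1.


Binary search halves the search space each step.
Maximum comparisons = floor(log2(1363)) + 1
log2(1363) = 10.4126
floor(log2(1363)) = 10, so 10 + 1 = 11
Final answer: 11


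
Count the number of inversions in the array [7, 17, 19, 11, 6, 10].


For each element, count the later elements that are smaller than it:
  7 (index 0): smaller elements after it = [6] -> 1
  17 (index 1): smaller elements after it = [11, 6, 10] -> 3
  19 (index 2): smaller elements after it = [11, 6, 10] -> 3
  11 (index 3): smaller elements after it = [6, 10] -> 2
  6 (index 4): smaller elements after it = [] -> 0
Total inversions = 1 + 3 + 3 + 2 + 0 = 9
Final answer: 9


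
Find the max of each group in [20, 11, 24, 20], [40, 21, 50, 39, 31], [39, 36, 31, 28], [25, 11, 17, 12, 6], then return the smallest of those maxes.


Find max of each group:
  Group 1: [20, 11, 24, 20] -> max = 24
  Group 2: [40, 21, 50, 39, 31] -> max = 50
  Group 3: [39, 36, 31, 28] -> max = 39
  Group 4: [25, 11, 17, 12, 6] -> max = 25
Maxes: [24, 50, 39, 25]
Minimum of maxes = 24
Final answer: 24


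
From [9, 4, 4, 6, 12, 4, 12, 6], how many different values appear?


List all unique values:
Distinct values: [4, 6, 9, 12]
Count = 4
Final answer: 4


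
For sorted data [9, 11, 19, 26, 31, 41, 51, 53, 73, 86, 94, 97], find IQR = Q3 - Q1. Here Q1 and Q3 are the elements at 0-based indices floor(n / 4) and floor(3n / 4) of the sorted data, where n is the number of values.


The data has n = 12 elements.
Q1 index = floor(12 / 4) = floor(3) = 3; Q3 index = floor(3 * 12 / 4) = floor(9) = 9
Q1 = element at index 3 = 26
Q3 = element at index 9 = 86
IQR = 86 - 26 = 60
Final answer: 60


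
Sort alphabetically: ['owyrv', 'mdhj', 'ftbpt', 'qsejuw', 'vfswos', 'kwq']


Compare strings character by character (the first differing letter decides):
  'ftbpt' < 'kwq' since 'f' < 'k' at position 1
  'kwq' < 'mdhj' since 'k' < 'm' at position 1
  'mdhj' < 'owyrv' since 'm' < 'o' at position 1
  'owyrv' < 'qsejuw' since 'o' < 'q' at position 1
  'qsejuw' < 'vfswos' since 'q' < 'v' at position 1
Chaining these comparisons gives the alphabetical order.
Final answer: ['ftbpt', 'kwq', 'mdhj', 'owyrv', 'qsejuw', 'vfswos']


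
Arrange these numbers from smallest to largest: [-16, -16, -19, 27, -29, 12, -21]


Original list: [-16, -16, -19, 27, -29, 12, -21]
Repeatedly take the smallest remaining element:
  Remaining [-16, -16, -19, 27, -29, 12, -21] -> smallest is -29
  Remaining [-16, -16, -19, 27, 12, -21] -> smallest is -21
  Remaining [-16, -16, -19, 27, 12] -> smallest is -19
  Remaining [-16, -16, 27, 12] -> smallest is -16
  Remaining [-16, 27, 12] -> smallest is -16
  Remaining [27, 12] -> smallest is 12
  Remaining [27] -> smallest is 27
Collecting the picks in order gives the sorted list.
Final answer: [-29, -21, -19, -16, -16, 12, 27]


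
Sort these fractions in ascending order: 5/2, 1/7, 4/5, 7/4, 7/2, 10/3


Convert to decimal for comparison:
  5/2 = 2.5
  1/7 = 0.1429
  4/5 = 0.8
  7/4 = 1.75
  7/2 = 3.5
  10/3 = 3.3333
Decimals in increasing order: 0.1429 < 0.8 < 1.75 < 2.5 < 3.3333 < 3.5
Writing each back as its fraction gives the sorted order.
Final answer: 1/7, 4/5, 7/4, 5/2, 10/3, 7/2


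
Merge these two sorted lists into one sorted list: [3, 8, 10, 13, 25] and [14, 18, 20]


List A: [3, 8, 10, 13, 25]
List B: [14, 18, 20]
Repeatedly compare the front elements and take the smaller:
  3 vs 14 -> take 3
  8 vs 14 -> take 8
  10 vs 14 -> take 10
  13 vs 14 -> take 13
  25 vs 14 -> take 14
  25 vs 18 -> take 18
  25 vs 20 -> take 20
  B is exhausted; append the rest of A: [25]
Final answer: [3, 8, 10, 13, 14, 18, 20, 25]


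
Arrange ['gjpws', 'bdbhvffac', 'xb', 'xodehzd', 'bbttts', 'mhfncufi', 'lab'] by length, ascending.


Compute lengths:
  'gjpws' has length 5
  'bdbhvffac' has length 9
  'xb' has length 2
  'xodehzd' has length 7
  'bbttts' has length 6
  'mhfncufi' has length 8
  'lab' has length 3
Lengths in increasing order: 2 < 3 < 5 < 6 < 7 < 8 < 9
Listing the words in that order gives the answer.
Final answer: ['xb', 'lab', 'gjpws', 'bbttts', 'xodehzd', 'mhfncufi', 'bdbhvffac']


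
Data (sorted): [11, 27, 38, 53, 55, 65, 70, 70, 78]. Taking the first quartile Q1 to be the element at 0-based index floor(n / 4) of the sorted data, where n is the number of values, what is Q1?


The list has n = 9 elements.
Q1 index = floor(9 / 4) = floor(2.25) = 2
Counting from index 0 in the sorted data, the element at index 2 is 38.
Final answer: 38


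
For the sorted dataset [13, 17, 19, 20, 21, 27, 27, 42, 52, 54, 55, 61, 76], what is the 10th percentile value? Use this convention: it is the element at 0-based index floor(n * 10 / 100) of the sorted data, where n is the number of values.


The dataset has n = 13 elements.
Index = floor(13 * 10 / 100) = floor(130 / 100) = floor(1.3) = 1
Counting from index 0 in the sorted data, the element at index 1 is 17.
Final answer: 17


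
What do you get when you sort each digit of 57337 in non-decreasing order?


The number 57337 has digits: 5, 7, 3, 3, 7
Sorted: 3, 3, 5, 7, 7
Joining the sorted digits gives the result.
Final answer: 33577


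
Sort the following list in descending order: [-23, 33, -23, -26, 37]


Original list: [-23, 33, -23, -26, 37]
Repeatedly take the largest remaining element:
  Remaining [-23, 33, -23, -26, 37] -> largest is 37
  Remaining [-23, 33, -23, -26] -> largest is 33
  Remaining [-23, -23, -26] -> largest is -23
  Remaining [-23, -26] -> largest is -23
  Remaining [-26] -> largest is -26
Collecting the picks in order gives the descending list.
Final answer: [37, 33, -23, -23, -26]


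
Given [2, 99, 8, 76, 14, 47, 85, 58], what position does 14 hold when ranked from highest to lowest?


Sort descending: [99, 85, 76, 58, 47, 14, 8, 2]
Find 14 in the sorted list.
14 is at position 6.
Final answer: 6


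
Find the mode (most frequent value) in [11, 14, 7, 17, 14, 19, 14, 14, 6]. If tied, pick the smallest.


Count the frequency of each value:
  6 appears 1 time(s)
  7 appears 1 time(s)
  11 appears 1 time(s)
  14 appears 4 time(s)
  17 appears 1 time(s)
  19 appears 1 time(s)
Maximum frequency is 4.
Only 14 reaches that frequency, so it is the mode.
Final answer: 14


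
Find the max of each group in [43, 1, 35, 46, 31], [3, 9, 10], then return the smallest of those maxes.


Find max of each group:
  Group 1: [43, 1, 35, 46, 31] -> max = 46
  Group 2: [3, 9, 10] -> max = 10
Maxes: [46, 10]
Minimum of maxes = 10
Final answer: 10


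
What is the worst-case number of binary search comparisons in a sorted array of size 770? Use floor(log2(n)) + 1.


Binary search halves the search space each step.
Maximum comparisons = floor(log2(770)) + 1
log2(770) = 9.5887
floor(log2(770)) = 9, so 9 + 1 = 10
Final answer: 10


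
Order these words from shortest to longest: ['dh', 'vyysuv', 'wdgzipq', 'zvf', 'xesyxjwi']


Compute lengths:
  'dh' has length 2
  'vyysuv' has length 6
  'wdgzipq' has length 7
  'zvf' has length 3
  'xesyxjwi' has length 8
Lengths in increasing order: 2 < 3 < 6 < 7 < 8
Listing the words in that order gives the answer.
Final answer: ['dh', 'zvf', 'vyysuv', 'wdgzipq', 'xesyxjwi']


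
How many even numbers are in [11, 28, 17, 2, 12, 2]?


Check each element:
  11 is odd
  28 is even
  17 is odd
  2 is even
  12 is even
  2 is even
Evens: [28, 2, 12, 2]
Count of evens = 4
Final answer: 4


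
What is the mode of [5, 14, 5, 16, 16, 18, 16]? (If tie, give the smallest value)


Count the frequency of each value:
  5 appears 2 time(s)
  14 appears 1 time(s)
  16 appears 3 time(s)
  18 appears 1 time(s)
Maximum frequency is 3.
Only 16 reaches that frequency, so it is the mode.
Final answer: 16


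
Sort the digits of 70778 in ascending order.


The number 70778 has digits: 7, 0, 7, 7, 8
Sorted: 0, 7, 7, 7, 8
Joining the sorted digits gives the result.
Final answer: 07778


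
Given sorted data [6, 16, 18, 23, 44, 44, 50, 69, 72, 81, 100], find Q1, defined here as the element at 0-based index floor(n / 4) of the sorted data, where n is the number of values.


The list has n = 11 elements.
Q1 index = floor(11 / 4) = floor(2.75) = 2
Counting from index 0 in the sorted data, the element at index 2 is 18.
Final answer: 18


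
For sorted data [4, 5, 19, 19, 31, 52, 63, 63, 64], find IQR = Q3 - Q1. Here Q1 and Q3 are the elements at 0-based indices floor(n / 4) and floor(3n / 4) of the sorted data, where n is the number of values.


The data has n = 9 elements.
Q1 index = floor(9 / 4) = floor(2.25) = 2; Q3 index = floor(3 * 9 / 4) = floor(6.75) = 6
Q1 = element at index 2 = 19
Q3 = element at index 6 = 63
IQR = 63 - 19 = 44
Final answer: 44


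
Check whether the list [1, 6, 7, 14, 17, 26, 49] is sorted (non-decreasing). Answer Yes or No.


Check consecutive pairs:
  1 <= 6? True
  6 <= 7? True
  7 <= 14? True
  14 <= 17? True
  17 <= 26? True
  26 <= 49? True
Every consecutive pair is in order, so the list is non-decreasing.
Final answer: Yes


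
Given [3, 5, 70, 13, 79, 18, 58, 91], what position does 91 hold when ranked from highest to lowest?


Sort descending: [91, 79, 70, 58, 18, 13, 5, 3]
Find 91 in the sorted list.
91 is at position 1.
Final answer: 1


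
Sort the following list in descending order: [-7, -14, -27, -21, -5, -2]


Original list: [-7, -14, -27, -21, -5, -2]
Repeatedly take the largest remaining element:
  Remaining [-7, -14, -27, -21, -5, -2] -> largest is -2
  Remaining [-7, -14, -27, -21, -5] -> largest is -5
  Remaining [-7, -14, -27, -21] -> largest is -7
  Remaining [-14, -27, -21] -> largest is -14
  Remaining [-27, -21] -> largest is -21
  Remaining [-27] -> largest is -27
Collecting the picks in order gives the descending list.
Final answer: [-2, -5, -7, -14, -21, -27]


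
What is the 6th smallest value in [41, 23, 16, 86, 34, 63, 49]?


Sort ascending: [16, 23, 34, 41, 49, 63, 86]
The 6th element (1-indexed) is at index 5.
Value = 63
Final answer: 63


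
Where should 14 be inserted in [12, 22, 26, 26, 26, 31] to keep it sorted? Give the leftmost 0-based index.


List is sorted: [12, 22, 26, 26, 26, 31]
We need the leftmost position where 14 can be inserted, i.e. the first index whose element is >= 14 (or the end of the list if none is).
Binary search with low=0, high=6 (0-based indices):
  low=0, high=6, mid=3: a[3]=26 >= 14, so high = 3
  low=0, high=3, mid=1: a[1]=22 >= 14, so high = 1
  low=0, high=1, mid=0: a[0]=12 < 14, so low = 1
Now low = high = 1, so the insertion index is 1.
Final answer: 1


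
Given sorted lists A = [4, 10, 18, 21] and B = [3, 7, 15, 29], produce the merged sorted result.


List A: [4, 10, 18, 21]
List B: [3, 7, 15, 29]
Repeatedly compare the front elements and take the smaller:
  4 vs 3 -> take 3
  4 vs 7 -> take 4
  10 vs 7 -> take 7
  10 vs 15 -> take 10
  18 vs 15 -> take 15
  18 vs 29 -> take 18
  21 vs 29 -> take 21
  A is exhausted; append the rest of B: [29]
Final answer: [3, 4, 7, 10, 15, 18, 21, 29]


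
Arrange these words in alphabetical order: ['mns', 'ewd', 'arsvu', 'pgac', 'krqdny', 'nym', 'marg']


Compare strings character by character (the first differing letter decides):
  'arsvu' < 'ewd' since 'a' < 'e' at position 1
  'ewd' < 'krqdny' since 'e' < 'k' at position 1
  'krqdny' < 'marg' since 'k' < 'm' at position 1
  'marg' < 'mns' since 'a' < 'n' at position 2
  'mns' < 'nym' since 'm' < 'n' at position 1
  'nym' < 'pgac' since 'n' < 'p' at position 1
Chaining these comparisons gives the alphabetical order.
Final answer: ['arsvu', 'ewd', 'krqdny', 'marg', 'mns', 'nym', 'pgac']


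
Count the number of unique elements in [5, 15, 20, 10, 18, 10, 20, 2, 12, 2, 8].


List all unique values:
Distinct values: [2, 5, 8, 10, 12, 15, 18, 20]
Count = 8
Final answer: 8


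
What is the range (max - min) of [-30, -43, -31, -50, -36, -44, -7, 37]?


Maximum value: 37
Minimum value: -50
Range = 37 - (-50) = 87
Final answer: 87


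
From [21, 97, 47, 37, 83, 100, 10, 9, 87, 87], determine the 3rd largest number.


Sort descending: [100, 97, 87, 87, 83, 47, 37, 21, 10, 9]
The 3rd element (1-indexed) is at index 2.
Value = 87
Final answer: 87


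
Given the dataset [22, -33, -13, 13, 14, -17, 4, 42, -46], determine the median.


First, sort the list: [-46, -33, -17, -13, 4, 13, 14, 22, 42]
The list has 9 elements (odd count).
The middle index is 4 (0-based), and the element there is 4.
Final answer: 4


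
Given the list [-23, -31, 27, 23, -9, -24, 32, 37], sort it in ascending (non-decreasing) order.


Original list: [-23, -31, 27, 23, -9, -24, 32, 37]
Repeatedly take the smallest remaining element:
  Remaining [-23, -31, 27, 23, -9, -24, 32, 37] -> smallest is -31
  Remaining [-23, 27, 23, -9, -24, 32, 37] -> smallest is -24
  Remaining [-23, 27, 23, -9, 32, 37] -> smallest is -23
  Remaining [27, 23, -9, 32, 37] -> smallest is -9
  Remaining [27, 23, 32, 37] -> smallest is 23
  Remaining [27, 32, 37] -> smallest is 27
  Remaining [32, 37] -> smallest is 32
  Remaining [37] -> smallest is 37
Collecting the picks in order gives the sorted list.
Final answer: [-31, -24, -23, -9, 23, 27, 32, 37]
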